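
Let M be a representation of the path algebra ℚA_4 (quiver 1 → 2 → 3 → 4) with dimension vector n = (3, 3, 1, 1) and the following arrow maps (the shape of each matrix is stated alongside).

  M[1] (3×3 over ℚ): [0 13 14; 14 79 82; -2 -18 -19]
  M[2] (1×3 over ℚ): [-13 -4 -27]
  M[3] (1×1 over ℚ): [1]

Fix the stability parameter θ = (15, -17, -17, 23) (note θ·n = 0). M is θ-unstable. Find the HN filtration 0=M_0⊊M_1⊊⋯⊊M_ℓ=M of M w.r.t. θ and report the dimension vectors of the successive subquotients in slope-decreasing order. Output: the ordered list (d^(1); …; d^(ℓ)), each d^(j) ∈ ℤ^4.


Via rank(M_{q-1}∘⋯∘M_p): M ≅ I[1,2]^2, I[1,4].
μ_θ-semistable layers: μ^(1)=23; μ^(2)=-1; μ^(3)=-19/3

((0, 0, 0, 1); (2, 2, 0, 0); (1, 1, 1, 0))


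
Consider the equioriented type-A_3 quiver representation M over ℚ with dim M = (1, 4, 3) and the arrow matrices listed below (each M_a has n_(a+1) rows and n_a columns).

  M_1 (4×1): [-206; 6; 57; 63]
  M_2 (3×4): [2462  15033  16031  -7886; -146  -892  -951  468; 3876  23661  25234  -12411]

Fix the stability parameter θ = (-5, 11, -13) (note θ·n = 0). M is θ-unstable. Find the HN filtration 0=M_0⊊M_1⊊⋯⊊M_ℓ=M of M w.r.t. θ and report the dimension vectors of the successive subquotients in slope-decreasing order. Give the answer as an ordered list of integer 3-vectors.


Via rank(M_{q-1}∘⋯∘M_p): M ≅ I[1,3], I[2,2], I[2,3]^2.
μ_θ-semistable layers: μ^(1)=11; μ^(2)=-1; μ^(3)=-5

((0, 1, 0); (0, 3, 3); (1, 0, 0))


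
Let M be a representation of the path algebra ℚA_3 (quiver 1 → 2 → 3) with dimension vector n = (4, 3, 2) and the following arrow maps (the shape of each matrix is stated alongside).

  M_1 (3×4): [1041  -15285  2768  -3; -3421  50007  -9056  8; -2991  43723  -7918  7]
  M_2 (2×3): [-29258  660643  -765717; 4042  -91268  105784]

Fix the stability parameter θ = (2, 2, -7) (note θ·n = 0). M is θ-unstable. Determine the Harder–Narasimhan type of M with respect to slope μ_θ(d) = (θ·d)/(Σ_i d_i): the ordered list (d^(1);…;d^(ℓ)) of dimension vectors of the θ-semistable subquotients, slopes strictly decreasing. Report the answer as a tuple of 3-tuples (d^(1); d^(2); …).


Via rank(M_{q-1}∘⋯∘M_p): M ≅ I[1,1], I[1,2], I[1,3]^2.
μ_θ-semistable layers: μ^(1)=2; μ^(2)=-1

((2, 1, 0); (2, 2, 2))


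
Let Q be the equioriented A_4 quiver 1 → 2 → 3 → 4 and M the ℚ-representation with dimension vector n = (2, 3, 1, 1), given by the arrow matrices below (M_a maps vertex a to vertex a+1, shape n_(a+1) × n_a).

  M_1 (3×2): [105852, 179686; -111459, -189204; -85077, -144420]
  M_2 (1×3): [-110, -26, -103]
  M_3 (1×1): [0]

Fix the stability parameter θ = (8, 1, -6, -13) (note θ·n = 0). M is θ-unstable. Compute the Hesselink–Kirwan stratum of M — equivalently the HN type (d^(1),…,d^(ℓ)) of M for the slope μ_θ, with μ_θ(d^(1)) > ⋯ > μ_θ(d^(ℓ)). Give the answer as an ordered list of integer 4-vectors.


Interval decomposition of M: I[1,2], I[1,3], I[2,2], I[4,4].
HN type (ℓ=3): μ^(1)=9/2; μ^(2)=1; μ^(3)=-13

((1, 1, 0, 0); (1, 2, 1, 0); (0, 0, 0, 1))


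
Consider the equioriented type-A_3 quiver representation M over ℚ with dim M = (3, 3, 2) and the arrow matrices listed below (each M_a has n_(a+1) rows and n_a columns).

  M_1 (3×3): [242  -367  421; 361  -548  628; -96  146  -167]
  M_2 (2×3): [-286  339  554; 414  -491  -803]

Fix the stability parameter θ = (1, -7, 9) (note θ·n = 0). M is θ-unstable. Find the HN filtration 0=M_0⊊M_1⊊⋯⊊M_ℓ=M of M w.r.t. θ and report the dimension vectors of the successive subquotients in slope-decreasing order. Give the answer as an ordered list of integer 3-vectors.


Via rank(M_{q-1}∘⋯∘M_p): M ≅ I[1,2], I[1,3]^2.
μ_θ-semistable layers: μ^(1)=9; μ^(2)=-3

((0, 0, 2); (3, 3, 0))


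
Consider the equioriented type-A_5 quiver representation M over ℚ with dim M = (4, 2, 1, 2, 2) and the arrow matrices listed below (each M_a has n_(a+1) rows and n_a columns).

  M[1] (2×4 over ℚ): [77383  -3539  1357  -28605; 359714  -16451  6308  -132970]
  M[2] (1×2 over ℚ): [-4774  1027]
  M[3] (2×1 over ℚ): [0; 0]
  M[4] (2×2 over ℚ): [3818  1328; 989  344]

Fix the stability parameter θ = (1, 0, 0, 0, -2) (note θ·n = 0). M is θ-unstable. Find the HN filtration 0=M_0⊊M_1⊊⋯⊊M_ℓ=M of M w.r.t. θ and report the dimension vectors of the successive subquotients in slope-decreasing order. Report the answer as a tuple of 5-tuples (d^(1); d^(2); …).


Interval decomposition of M: I[1,1]^2, I[1,2], I[1,3], I[4,4], I[4,5], I[5,5].
HN type (ℓ=6): μ^(1)=1; μ^(2)=1/2; μ^(3)=1/3; μ^(4)=0; μ^(5)=-1; μ^(6)=-2

((2, 0, 0, 0, 0); (1, 1, 0, 0, 0); (1, 1, 1, 0, 0); (0, 0, 0, 1, 0); (0, 0, 0, 1, 1); (0, 0, 0, 0, 1))


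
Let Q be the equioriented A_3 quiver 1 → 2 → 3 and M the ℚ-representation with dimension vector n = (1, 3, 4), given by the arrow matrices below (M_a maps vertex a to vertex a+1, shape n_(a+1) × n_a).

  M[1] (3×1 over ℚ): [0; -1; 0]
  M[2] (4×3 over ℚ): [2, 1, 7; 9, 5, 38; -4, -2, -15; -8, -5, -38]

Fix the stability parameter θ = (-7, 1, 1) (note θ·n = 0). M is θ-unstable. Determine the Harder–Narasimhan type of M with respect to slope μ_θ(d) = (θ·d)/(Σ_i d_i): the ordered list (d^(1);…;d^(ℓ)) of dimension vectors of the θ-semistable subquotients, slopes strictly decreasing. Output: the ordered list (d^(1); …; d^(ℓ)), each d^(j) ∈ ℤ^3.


Barcode: M ≅ I[1,3], I[2,3]^2, I[3,3]. HN layers by μ_θ (2 steps, strictly decreasing):
  μ^(1)=1; μ^(2)=-7

((0, 3, 4); (1, 0, 0))


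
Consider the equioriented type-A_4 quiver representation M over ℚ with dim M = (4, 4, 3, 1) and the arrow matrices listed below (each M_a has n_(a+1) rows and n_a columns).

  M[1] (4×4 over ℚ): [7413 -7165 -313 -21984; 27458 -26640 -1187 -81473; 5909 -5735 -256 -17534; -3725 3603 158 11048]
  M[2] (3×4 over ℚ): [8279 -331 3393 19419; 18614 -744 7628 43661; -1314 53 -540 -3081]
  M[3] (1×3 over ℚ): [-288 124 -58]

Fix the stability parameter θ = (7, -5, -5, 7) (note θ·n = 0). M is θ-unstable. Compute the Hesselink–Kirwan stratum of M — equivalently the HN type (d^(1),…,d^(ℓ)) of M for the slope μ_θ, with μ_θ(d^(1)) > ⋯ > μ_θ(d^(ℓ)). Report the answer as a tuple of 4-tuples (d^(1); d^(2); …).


Interval decomposition of M: I[1,1], I[1,3]^2, I[1,4], I[2,2].
HN type (ℓ=3): μ^(1)=7; μ^(2)=-1; μ^(3)=-5

((1, 0, 0, 1); (3, 3, 3, 0); (0, 1, 0, 0))


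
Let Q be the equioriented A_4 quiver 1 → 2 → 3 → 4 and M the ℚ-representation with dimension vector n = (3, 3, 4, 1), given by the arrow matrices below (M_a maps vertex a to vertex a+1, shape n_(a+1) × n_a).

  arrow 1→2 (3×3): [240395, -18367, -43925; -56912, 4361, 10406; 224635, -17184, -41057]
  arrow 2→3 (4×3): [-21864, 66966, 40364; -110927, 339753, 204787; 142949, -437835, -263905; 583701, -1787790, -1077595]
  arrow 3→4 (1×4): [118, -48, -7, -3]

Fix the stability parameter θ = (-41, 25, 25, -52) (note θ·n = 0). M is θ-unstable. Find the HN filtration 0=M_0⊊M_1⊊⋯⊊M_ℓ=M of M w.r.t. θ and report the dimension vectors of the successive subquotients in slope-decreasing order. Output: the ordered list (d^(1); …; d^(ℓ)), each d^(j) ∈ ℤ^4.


Barcode: M ≅ I[1,2], I[1,3], I[1,4], I[3,3]^2. HN layers by μ_θ (3 steps, strictly decreasing):
  μ^(1)=25; μ^(2)=-2/3; μ^(3)=-41

((0, 2, 3, 0); (0, 1, 1, 1); (3, 0, 0, 0))


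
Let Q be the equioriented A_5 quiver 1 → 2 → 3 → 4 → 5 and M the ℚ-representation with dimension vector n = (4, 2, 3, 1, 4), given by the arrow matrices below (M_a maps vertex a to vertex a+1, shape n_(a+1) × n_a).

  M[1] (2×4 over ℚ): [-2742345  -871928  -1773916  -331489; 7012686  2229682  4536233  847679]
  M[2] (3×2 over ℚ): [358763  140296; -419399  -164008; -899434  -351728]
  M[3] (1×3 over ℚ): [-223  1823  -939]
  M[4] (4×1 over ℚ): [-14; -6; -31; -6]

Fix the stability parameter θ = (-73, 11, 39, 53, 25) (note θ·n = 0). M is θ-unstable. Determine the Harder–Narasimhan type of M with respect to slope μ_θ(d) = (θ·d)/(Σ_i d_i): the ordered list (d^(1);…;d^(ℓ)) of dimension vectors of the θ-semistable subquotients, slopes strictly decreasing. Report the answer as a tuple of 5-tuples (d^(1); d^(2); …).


Via rank(M_{q-1}∘⋯∘M_p): M ≅ I[1,1]^2, I[1,2], I[1,3], I[3,3], I[3,5], I[5,5]^3.
μ_θ-semistable layers: μ^(1)=39; μ^(2)=25; μ^(3)=11; μ^(4)=-73

((0, 0, 3, 1, 1); (0, 0, 0, 0, 3); (0, 2, 0, 0, 0); (4, 0, 0, 0, 0))


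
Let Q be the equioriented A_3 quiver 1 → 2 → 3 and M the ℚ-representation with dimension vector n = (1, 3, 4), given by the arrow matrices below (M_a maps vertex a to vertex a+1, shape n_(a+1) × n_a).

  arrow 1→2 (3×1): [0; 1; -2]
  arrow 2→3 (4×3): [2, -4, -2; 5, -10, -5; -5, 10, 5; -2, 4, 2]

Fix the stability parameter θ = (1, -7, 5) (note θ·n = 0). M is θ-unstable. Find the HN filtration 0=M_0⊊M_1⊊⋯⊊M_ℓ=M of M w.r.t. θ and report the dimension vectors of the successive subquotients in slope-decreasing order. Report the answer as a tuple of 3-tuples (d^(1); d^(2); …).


Via rank(M_{q-1}∘⋯∘M_p): M ≅ I[1,2], I[2,2], I[2,3], I[3,3]^3.
μ_θ-semistable layers: μ^(1)=5; μ^(2)=-3; μ^(3)=-7

((0, 0, 4); (1, 1, 0); (0, 2, 0))


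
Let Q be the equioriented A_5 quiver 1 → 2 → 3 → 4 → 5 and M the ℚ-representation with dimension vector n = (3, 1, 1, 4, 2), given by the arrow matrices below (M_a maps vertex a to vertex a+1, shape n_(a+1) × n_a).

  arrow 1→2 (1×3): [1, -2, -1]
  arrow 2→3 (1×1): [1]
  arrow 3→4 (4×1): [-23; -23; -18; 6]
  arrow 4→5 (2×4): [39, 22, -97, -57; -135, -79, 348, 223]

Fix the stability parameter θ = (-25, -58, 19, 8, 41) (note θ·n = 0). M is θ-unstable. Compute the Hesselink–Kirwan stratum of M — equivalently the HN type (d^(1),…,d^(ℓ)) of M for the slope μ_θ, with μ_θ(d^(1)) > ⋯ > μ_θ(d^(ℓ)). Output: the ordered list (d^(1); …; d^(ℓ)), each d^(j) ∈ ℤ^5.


Interval decomposition of M: I[1,1]^2, I[1,5], I[4,4]^2, I[4,5].
HN type (ℓ=5): μ^(1)=41; μ^(2)=27/2; μ^(3)=8; μ^(4)=-25; μ^(5)=-83/2

((0, 0, 0, 0, 2); (0, 0, 1, 1, 0); (0, 0, 0, 3, 0); (2, 0, 0, 0, 0); (1, 1, 0, 0, 0))


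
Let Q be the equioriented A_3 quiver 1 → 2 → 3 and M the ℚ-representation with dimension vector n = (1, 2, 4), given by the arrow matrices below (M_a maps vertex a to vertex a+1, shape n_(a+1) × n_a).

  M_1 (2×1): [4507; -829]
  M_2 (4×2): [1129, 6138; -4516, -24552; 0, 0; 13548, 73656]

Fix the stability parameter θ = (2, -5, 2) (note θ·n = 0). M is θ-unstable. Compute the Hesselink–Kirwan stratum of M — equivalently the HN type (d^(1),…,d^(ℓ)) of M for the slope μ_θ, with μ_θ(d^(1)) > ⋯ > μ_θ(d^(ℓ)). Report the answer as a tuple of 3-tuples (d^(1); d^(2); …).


Barcode: M ≅ I[1,3], I[2,2], I[3,3]^3. HN layers by μ_θ (3 steps, strictly decreasing):
  μ^(1)=2; μ^(2)=-3/2; μ^(3)=-5

((0, 0, 4); (1, 1, 0); (0, 1, 0))


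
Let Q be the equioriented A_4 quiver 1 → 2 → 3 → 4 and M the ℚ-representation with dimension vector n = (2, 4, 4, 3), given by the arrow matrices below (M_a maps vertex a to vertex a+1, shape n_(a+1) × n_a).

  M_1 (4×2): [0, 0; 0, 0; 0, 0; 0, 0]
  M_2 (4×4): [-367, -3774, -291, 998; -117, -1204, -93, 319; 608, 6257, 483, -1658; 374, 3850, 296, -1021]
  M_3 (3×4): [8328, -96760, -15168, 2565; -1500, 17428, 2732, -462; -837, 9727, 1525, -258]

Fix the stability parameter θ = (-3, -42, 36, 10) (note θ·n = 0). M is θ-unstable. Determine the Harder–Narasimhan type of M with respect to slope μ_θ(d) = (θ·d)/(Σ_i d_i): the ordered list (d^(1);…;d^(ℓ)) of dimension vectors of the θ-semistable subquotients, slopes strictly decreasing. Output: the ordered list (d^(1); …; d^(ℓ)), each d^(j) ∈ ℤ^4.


Barcode: M ≅ I[1,1]^2, I[2,3]^2, I[2,4]^2, I[4,4]. HN layers by μ_θ (5 steps, strictly decreasing):
  μ^(1)=36; μ^(2)=23; μ^(3)=10; μ^(4)=-3; μ^(5)=-42

((0, 0, 2, 0); (0, 0, 2, 2); (0, 0, 0, 1); (2, 0, 0, 0); (0, 4, 0, 0))


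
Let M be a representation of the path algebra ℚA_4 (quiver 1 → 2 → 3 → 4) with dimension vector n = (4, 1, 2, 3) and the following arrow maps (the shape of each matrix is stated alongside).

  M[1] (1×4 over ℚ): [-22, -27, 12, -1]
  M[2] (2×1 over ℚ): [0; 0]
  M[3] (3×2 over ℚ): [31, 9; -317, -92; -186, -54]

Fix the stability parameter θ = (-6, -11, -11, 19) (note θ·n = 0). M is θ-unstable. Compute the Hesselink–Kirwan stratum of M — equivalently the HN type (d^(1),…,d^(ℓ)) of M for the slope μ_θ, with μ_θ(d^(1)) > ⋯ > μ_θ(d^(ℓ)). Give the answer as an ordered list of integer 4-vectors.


Barcode: M ≅ I[1,1]^3, I[1,2], I[3,4]^2, I[4,4]. HN layers by μ_θ (4 steps, strictly decreasing):
  μ^(1)=19; μ^(2)=-6; μ^(3)=-17/2; μ^(4)=-11

((0, 0, 0, 3); (3, 0, 0, 0); (1, 1, 0, 0); (0, 0, 2, 0))


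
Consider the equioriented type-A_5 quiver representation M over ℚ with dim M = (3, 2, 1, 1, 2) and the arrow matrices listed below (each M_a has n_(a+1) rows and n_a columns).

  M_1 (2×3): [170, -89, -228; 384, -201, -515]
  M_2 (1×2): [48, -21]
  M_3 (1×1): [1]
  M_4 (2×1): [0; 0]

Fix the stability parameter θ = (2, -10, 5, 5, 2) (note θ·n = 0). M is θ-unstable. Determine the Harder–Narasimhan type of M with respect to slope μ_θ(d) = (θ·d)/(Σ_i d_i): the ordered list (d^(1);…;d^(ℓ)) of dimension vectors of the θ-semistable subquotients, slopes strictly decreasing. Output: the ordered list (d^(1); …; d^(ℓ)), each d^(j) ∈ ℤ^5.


Via rank(M_{q-1}∘⋯∘M_p): M ≅ I[1,1], I[1,2], I[1,4], I[5,5]^2.
μ_θ-semistable layers: μ^(1)=5; μ^(2)=2; μ^(3)=-4

((0, 0, 1, 1, 0); (1, 0, 0, 0, 2); (2, 2, 0, 0, 0))


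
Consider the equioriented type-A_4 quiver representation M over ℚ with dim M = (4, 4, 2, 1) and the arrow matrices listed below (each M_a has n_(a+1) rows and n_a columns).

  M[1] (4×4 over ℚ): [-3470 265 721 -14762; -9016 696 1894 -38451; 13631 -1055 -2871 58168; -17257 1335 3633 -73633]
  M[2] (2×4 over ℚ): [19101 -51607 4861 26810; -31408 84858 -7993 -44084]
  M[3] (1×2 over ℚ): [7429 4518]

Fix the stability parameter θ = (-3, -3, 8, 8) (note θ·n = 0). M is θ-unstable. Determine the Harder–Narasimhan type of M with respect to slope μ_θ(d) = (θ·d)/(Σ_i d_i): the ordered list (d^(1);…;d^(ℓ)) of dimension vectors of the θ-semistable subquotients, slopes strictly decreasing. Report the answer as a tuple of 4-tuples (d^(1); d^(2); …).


Via rank(M_{q-1}∘⋯∘M_p): M ≅ I[1,1], I[1,2], I[1,3], I[1,4], I[2,2].
μ_θ-semistable layers: μ^(1)=8; μ^(2)=-3

((0, 0, 2, 1); (4, 4, 0, 0))


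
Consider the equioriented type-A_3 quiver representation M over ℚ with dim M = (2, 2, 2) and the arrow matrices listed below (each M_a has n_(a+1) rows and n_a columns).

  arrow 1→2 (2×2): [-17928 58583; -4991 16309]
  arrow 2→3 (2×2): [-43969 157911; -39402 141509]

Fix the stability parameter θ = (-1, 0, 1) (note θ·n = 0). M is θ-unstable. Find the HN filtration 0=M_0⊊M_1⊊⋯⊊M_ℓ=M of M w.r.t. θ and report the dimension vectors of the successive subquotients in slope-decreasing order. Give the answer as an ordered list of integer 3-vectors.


Barcode: M ≅ I[1,3]^2. HN layers by μ_θ (3 steps, strictly decreasing):
  μ^(1)=1; μ^(2)=0; μ^(3)=-1

((0, 0, 2); (0, 2, 0); (2, 0, 0))


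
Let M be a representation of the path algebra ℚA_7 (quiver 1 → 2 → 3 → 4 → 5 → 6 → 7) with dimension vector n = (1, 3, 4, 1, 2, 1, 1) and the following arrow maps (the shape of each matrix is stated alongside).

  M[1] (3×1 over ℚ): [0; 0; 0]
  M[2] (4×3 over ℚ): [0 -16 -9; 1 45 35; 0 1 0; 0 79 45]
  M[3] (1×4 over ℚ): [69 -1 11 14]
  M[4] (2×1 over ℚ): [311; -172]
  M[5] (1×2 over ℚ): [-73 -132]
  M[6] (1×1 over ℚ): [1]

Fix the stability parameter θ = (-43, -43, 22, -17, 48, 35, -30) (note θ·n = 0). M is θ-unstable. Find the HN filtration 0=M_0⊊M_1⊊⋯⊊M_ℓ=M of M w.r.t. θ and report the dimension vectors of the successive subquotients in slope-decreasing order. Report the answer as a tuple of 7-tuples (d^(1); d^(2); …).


Interval decomposition of M: I[1,1], I[2,3]^2, I[2,7], I[3,3], I[5,5].
HN type (ℓ=5): μ^(1)=48; μ^(2)=22; μ^(3)=53/3; μ^(4)=5/2; μ^(5)=-43

((0, 0, 0, 0, 1, 0, 0); (0, 0, 3, 0, 0, 0, 0); (0, 0, 0, 0, 1, 1, 1); (0, 0, 1, 1, 0, 0, 0); (1, 3, 0, 0, 0, 0, 0))


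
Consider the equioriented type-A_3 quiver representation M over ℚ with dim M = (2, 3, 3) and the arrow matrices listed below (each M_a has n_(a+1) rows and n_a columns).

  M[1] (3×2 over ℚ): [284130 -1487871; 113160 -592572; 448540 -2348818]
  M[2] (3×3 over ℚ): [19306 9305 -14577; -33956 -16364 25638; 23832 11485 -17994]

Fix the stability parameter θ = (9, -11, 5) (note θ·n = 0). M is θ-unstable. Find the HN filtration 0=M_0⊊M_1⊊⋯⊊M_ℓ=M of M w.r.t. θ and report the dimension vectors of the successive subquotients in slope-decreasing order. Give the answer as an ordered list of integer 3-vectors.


Via rank(M_{q-1}∘⋯∘M_p): M ≅ I[1,1], I[1,2], I[2,3]^2, I[3,3].
μ_θ-semistable layers: μ^(1)=9; μ^(2)=5; μ^(3)=-1; μ^(4)=-11

((1, 0, 0); (0, 0, 3); (1, 1, 0); (0, 2, 0))


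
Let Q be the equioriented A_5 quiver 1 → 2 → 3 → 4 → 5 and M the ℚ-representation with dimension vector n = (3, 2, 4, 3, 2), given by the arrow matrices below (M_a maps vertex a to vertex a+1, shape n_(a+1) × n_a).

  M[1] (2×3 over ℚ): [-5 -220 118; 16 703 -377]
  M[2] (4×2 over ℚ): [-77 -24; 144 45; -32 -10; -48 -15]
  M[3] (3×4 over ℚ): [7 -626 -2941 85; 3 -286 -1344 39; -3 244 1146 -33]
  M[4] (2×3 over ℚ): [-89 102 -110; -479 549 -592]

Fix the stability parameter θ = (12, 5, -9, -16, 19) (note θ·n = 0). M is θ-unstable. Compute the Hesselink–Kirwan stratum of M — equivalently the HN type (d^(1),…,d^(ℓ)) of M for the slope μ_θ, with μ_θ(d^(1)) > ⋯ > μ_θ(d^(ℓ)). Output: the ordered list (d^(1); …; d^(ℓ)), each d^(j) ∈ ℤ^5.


Barcode: M ≅ I[1,1], I[1,3], I[1,5], I[3,4], I[3,5]. HN layers by μ_θ (5 steps, strictly decreasing):
  μ^(1)=19; μ^(2)=12; μ^(3)=8/3; μ^(4)=-2; μ^(5)=-25/2

((0, 0, 0, 0, 2); (1, 0, 0, 0, 0); (1, 1, 1, 0, 0); (1, 1, 1, 1, 0); (0, 0, 2, 2, 0))


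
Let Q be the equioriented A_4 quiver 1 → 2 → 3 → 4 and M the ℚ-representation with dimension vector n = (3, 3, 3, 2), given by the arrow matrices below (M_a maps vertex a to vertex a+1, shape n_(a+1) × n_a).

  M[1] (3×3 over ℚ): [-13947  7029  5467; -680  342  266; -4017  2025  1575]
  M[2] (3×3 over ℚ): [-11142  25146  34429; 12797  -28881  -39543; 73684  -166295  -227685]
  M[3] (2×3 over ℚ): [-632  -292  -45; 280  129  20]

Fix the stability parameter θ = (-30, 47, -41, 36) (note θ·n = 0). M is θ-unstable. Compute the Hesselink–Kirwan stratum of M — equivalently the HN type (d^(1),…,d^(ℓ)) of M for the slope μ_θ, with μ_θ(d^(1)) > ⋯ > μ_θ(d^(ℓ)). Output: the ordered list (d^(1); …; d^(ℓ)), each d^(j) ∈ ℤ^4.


Interval decomposition of M: I[1,1], I[1,4]^2, I[2,3].
HN type (ℓ=3): μ^(1)=36; μ^(2)=3; μ^(3)=-30

((0, 0, 0, 2); (0, 3, 3, 0); (3, 0, 0, 0))


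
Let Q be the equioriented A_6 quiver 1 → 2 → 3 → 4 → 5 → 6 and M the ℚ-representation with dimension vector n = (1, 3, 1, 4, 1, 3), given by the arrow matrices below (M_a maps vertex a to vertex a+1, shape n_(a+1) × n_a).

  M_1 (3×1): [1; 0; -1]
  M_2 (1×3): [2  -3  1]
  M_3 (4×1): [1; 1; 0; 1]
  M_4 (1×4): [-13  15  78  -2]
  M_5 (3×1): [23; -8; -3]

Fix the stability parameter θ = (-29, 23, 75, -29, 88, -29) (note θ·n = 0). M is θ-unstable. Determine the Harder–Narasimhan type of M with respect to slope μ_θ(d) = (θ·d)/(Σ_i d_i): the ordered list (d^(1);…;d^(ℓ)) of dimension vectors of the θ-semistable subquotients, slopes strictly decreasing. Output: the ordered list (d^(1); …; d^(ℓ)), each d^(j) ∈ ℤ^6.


Interval decomposition of M: I[1,4], I[2,2]^2, I[4,4]^2, I[4,6], I[6,6]^2.
HN type (ℓ=3): μ^(1)=59/2; μ^(2)=23; μ^(3)=-29

((0, 0, 0, 0, 1, 1); (0, 3, 1, 1, 0, 0); (1, 0, 0, 3, 0, 2))


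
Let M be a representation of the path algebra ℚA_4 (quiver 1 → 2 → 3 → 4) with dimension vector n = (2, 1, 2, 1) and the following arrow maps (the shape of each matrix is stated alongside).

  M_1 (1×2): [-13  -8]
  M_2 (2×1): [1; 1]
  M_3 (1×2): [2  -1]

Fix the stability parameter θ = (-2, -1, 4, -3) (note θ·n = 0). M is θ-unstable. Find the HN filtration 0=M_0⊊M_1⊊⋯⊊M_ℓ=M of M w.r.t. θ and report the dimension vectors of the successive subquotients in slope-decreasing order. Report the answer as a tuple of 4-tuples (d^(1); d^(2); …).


Via rank(M_{q-1}∘⋯∘M_p): M ≅ I[1,1], I[1,4], I[3,3].
μ_θ-semistable layers: μ^(1)=4; μ^(2)=1/2; μ^(3)=-1; μ^(4)=-2

((0, 0, 1, 0); (0, 0, 1, 1); (0, 1, 0, 0); (2, 0, 0, 0))


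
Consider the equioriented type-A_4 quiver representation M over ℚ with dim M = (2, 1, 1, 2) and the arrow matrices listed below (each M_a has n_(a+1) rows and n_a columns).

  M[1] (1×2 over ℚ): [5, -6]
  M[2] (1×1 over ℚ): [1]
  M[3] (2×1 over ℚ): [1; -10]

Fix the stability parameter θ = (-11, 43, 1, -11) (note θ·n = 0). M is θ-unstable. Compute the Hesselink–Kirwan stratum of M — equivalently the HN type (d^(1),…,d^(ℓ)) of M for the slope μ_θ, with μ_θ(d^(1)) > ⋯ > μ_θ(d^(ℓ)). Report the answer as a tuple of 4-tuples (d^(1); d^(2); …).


Via rank(M_{q-1}∘⋯∘M_p): M ≅ I[1,1], I[1,4], I[4,4].
μ_θ-semistable layers: μ^(1)=11; μ^(2)=-11

((0, 1, 1, 1); (2, 0, 0, 1))


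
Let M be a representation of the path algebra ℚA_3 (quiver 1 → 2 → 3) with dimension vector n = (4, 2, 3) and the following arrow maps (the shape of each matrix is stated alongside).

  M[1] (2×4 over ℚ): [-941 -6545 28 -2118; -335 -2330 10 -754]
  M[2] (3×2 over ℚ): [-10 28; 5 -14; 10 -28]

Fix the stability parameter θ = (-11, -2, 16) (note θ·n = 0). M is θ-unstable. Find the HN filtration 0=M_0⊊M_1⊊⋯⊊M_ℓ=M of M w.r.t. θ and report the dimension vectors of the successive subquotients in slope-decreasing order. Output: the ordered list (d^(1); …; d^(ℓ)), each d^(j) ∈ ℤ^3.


Barcode: M ≅ I[1,1]^2, I[1,2], I[1,3], I[3,3]^2. HN layers by μ_θ (3 steps, strictly decreasing):
  μ^(1)=16; μ^(2)=-2; μ^(3)=-11

((0, 0, 3); (0, 2, 0); (4, 0, 0))


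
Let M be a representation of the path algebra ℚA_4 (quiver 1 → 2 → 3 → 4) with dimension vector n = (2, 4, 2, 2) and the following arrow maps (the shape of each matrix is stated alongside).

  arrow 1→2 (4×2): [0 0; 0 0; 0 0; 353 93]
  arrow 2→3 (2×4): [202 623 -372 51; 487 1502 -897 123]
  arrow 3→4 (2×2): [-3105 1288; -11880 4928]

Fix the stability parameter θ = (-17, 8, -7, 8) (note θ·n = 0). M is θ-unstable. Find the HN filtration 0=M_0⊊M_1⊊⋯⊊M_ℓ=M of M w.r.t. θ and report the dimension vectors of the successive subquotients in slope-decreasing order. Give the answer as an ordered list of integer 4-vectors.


Via rank(M_{q-1}∘⋯∘M_p): M ≅ I[1,1], I[1,4], I[2,2]^2, I[2,3], I[4,4].
μ_θ-semistable layers: μ^(1)=8; μ^(2)=1/2; μ^(3)=-17

((0, 2, 0, 2); (0, 2, 2, 0); (2, 0, 0, 0))


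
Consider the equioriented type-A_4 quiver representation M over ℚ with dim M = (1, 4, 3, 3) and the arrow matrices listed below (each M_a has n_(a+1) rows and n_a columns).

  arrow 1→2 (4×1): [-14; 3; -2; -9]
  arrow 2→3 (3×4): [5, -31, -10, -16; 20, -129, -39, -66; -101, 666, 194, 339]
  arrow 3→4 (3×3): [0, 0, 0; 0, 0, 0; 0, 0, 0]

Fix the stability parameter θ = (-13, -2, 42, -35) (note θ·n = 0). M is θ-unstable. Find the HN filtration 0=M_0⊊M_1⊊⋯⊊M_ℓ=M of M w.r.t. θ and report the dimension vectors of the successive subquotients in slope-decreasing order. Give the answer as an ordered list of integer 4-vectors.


Via rank(M_{q-1}∘⋯∘M_p): M ≅ I[1,3], I[2,2], I[2,3]^2, I[4,4]^3.
μ_θ-semistable layers: μ^(1)=42; μ^(2)=-2; μ^(3)=-13; μ^(4)=-35

((0, 0, 3, 0); (0, 4, 0, 0); (1, 0, 0, 0); (0, 0, 0, 3))


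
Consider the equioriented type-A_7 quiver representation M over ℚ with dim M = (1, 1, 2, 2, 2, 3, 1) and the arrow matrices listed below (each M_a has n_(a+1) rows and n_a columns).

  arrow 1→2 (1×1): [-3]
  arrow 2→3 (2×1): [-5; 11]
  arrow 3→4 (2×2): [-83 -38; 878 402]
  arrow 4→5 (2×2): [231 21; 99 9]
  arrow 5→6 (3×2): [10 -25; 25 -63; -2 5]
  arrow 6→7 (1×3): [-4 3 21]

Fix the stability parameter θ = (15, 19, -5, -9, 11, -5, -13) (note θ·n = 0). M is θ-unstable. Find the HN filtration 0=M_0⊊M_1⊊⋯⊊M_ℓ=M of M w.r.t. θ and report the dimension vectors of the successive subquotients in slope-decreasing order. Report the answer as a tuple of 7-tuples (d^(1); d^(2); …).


Interval decomposition of M: I[1,7], I[3,4], I[5,6], I[6,6].
HN type (ℓ=4): μ^(1)=3; μ^(2)=13/7; μ^(3)=-5; μ^(4)=-7

((0, 0, 0, 0, 1, 1, 0); (1, 1, 1, 1, 1, 1, 1); (0, 0, 0, 0, 0, 1, 0); (0, 0, 1, 1, 0, 0, 0))


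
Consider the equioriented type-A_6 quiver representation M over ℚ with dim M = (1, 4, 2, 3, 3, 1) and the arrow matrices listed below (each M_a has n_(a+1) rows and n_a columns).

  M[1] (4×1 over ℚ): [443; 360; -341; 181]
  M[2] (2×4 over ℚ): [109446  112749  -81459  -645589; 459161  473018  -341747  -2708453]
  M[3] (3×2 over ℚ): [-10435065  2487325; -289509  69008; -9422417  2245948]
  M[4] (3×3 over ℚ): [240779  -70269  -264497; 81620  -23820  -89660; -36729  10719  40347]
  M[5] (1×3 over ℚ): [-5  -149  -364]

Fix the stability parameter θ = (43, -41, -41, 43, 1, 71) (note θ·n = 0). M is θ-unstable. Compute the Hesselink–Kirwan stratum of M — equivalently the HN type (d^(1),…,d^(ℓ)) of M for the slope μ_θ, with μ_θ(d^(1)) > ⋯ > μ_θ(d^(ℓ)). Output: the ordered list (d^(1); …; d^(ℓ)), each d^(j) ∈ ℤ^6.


Interval decomposition of M: I[1,6], I[2,2]^2, I[2,4], I[4,4], I[5,5]^2.
HN type (ℓ=6): μ^(1)=71; μ^(2)=43; μ^(3)=22; μ^(4)=1; μ^(5)=-13; μ^(6)=-41

((0, 0, 0, 0, 0, 1); (0, 0, 0, 2, 0, 0); (0, 0, 0, 1, 1, 0); (0, 0, 0, 0, 2, 0); (1, 1, 1, 0, 0, 0); (0, 3, 1, 0, 0, 0))


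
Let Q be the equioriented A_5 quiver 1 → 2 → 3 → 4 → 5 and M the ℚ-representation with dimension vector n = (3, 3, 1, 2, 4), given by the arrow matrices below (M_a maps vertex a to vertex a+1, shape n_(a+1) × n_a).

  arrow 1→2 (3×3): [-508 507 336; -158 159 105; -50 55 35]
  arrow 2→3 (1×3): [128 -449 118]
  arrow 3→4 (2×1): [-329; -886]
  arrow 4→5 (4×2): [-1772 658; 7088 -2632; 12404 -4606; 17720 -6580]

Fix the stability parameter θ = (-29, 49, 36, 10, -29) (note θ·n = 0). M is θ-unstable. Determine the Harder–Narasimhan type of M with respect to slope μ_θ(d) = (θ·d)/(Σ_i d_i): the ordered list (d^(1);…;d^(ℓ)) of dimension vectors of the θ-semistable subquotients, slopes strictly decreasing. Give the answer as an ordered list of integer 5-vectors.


Via rank(M_{q-1}∘⋯∘M_p): M ≅ I[1,1], I[1,2], I[1,4], I[2,2], I[4,5], I[5,5]^3.
μ_θ-semistable layers: μ^(1)=49; μ^(2)=95/3; μ^(3)=-19/2; μ^(4)=-29

((0, 2, 0, 0, 0); (0, 1, 1, 1, 0); (0, 0, 0, 1, 1); (3, 0, 0, 0, 3))


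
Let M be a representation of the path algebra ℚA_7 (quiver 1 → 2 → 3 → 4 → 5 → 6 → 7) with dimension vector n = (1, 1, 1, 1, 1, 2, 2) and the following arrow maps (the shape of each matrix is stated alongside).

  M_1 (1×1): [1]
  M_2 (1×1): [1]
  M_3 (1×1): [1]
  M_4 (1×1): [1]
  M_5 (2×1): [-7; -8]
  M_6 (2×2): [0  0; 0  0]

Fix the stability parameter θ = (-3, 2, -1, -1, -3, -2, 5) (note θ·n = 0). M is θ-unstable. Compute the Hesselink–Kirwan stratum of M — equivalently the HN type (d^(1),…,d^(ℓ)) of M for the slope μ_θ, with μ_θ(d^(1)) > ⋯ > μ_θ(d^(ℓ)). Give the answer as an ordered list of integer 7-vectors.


Via rank(M_{q-1}∘⋯∘M_p): M ≅ I[1,6], I[6,6], I[7,7]^2.
μ_θ-semistable layers: μ^(1)=5; μ^(2)=-1; μ^(3)=-2; μ^(4)=-3

((0, 0, 0, 0, 0, 0, 2); (0, 1, 1, 1, 1, 1, 0); (0, 0, 0, 0, 0, 1, 0); (1, 0, 0, 0, 0, 0, 0))


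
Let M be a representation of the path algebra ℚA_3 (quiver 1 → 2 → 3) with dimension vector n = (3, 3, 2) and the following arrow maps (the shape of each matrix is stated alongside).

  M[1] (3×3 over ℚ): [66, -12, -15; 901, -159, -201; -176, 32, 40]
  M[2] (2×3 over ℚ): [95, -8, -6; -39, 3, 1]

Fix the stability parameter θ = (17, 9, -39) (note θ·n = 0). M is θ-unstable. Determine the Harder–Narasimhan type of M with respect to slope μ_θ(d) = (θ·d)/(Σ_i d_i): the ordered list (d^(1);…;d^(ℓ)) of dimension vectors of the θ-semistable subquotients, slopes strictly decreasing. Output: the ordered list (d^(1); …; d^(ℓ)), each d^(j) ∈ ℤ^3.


Interval decomposition of M: I[1,1], I[1,3]^2, I[2,2].
HN type (ℓ=3): μ^(1)=17; μ^(2)=9; μ^(3)=-13/3

((1, 0, 0); (0, 1, 0); (2, 2, 2))


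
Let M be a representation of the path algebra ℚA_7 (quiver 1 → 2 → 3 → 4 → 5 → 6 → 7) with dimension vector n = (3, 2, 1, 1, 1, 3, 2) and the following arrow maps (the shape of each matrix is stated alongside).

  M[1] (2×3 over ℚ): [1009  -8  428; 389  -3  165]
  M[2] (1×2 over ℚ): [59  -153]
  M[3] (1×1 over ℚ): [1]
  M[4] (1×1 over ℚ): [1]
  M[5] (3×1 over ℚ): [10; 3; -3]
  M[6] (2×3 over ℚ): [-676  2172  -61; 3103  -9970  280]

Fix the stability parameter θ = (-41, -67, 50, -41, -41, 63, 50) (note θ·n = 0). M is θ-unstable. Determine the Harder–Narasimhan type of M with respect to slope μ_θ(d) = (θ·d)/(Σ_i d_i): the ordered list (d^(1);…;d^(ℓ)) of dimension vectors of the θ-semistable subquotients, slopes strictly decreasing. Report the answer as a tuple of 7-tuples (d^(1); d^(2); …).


Via rank(M_{q-1}∘⋯∘M_p): M ≅ I[1,1], I[1,2], I[1,7], I[6,6], I[6,7].
μ_θ-semistable layers: μ^(1)=63; μ^(2)=113/2; μ^(3)=-32/3; μ^(4)=-41; μ^(5)=-54

((0, 0, 0, 0, 0, 1, 0); (0, 0, 0, 0, 0, 2, 2); (0, 0, 1, 1, 1, 0, 0); (1, 0, 0, 0, 0, 0, 0); (2, 2, 0, 0, 0, 0, 0))


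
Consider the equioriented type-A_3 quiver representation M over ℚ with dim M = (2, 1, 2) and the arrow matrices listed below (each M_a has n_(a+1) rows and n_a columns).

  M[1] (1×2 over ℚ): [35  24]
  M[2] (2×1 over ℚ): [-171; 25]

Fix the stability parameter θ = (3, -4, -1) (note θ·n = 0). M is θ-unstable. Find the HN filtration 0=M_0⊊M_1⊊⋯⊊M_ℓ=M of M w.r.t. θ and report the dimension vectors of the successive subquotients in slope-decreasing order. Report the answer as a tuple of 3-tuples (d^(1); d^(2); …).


Interval decomposition of M: I[1,1], I[1,3], I[3,3].
HN type (ℓ=3): μ^(1)=3; μ^(2)=-2/3; μ^(3)=-1

((1, 0, 0); (1, 1, 1); (0, 0, 1))


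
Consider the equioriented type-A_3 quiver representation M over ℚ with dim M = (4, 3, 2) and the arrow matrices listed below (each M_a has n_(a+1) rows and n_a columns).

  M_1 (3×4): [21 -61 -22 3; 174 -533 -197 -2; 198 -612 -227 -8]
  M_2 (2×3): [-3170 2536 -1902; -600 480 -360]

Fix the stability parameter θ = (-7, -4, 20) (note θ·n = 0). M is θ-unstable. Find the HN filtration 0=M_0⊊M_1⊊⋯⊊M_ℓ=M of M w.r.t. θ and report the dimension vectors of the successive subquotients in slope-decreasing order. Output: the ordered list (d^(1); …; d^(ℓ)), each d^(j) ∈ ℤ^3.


Interval decomposition of M: I[1,1], I[1,2]^2, I[1,3], I[3,3].
HN type (ℓ=3): μ^(1)=20; μ^(2)=-4; μ^(3)=-7

((0, 0, 2); (0, 3, 0); (4, 0, 0))


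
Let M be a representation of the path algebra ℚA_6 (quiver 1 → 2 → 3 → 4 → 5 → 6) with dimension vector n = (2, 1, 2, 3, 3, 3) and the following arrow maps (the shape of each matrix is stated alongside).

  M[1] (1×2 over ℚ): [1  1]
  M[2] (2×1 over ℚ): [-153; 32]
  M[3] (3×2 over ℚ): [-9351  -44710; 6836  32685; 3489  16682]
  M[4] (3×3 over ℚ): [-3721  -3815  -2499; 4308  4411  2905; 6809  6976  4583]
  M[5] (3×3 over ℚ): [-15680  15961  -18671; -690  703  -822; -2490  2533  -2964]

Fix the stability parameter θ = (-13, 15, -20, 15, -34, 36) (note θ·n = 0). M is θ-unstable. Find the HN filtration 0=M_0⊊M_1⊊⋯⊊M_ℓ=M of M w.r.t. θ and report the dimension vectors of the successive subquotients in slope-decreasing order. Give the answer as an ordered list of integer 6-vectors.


Via rank(M_{q-1}∘⋯∘M_p): M ≅ I[1,1], I[1,6], I[3,6], I[4,5], I[6,6].
μ_θ-semistable layers: μ^(1)=36; μ^(2)=-6; μ^(3)=-19/2; μ^(4)=-13; μ^(5)=-20

((0, 0, 0, 0, 0, 3); (0, 1, 1, 1, 1, 0); (0, 0, 0, 2, 2, 0); (2, 0, 0, 0, 0, 0); (0, 0, 1, 0, 0, 0))


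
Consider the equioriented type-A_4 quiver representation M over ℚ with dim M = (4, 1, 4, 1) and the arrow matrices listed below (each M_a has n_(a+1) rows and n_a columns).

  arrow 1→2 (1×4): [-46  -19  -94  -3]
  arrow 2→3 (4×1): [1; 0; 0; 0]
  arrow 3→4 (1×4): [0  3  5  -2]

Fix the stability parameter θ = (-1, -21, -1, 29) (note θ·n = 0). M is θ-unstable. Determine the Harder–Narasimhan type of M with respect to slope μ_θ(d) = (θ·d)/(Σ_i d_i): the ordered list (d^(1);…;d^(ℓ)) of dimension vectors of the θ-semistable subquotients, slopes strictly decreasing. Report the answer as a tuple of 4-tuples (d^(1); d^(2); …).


Barcode: M ≅ I[1,1]^3, I[1,3], I[3,3]^2, I[3,4]. HN layers by μ_θ (3 steps, strictly decreasing):
  μ^(1)=29; μ^(2)=-1; μ^(3)=-11

((0, 0, 0, 1); (3, 0, 4, 0); (1, 1, 0, 0))


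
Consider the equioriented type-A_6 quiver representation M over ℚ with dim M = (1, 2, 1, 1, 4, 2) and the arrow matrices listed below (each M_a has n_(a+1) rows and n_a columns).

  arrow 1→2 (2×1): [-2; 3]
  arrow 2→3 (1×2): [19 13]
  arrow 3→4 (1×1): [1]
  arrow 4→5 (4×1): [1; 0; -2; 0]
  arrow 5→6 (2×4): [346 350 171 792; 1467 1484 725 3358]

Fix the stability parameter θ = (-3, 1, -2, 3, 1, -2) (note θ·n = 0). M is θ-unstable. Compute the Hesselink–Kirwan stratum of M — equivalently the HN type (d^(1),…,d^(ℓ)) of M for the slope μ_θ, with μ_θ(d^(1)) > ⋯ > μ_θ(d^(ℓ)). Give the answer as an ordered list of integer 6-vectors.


Via rank(M_{q-1}∘⋯∘M_p): M ≅ I[1,6], I[2,2], I[5,5]^2, I[5,6].
μ_θ-semistable layers: μ^(1)=1; μ^(2)=2/3; μ^(3)=-1/2; μ^(4)=-3

((0, 1, 0, 0, 2, 0); (0, 0, 0, 1, 1, 1); (0, 1, 1, 0, 1, 1); (1, 0, 0, 0, 0, 0))


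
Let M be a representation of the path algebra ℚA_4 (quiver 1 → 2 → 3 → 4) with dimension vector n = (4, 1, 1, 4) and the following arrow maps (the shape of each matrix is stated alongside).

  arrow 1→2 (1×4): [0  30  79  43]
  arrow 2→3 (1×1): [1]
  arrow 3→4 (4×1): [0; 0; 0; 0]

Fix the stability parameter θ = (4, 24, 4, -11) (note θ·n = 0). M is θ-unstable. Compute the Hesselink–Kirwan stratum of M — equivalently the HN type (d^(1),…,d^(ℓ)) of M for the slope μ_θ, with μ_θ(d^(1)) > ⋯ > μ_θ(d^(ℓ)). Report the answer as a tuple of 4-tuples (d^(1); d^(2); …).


Via rank(M_{q-1}∘⋯∘M_p): M ≅ I[1,1]^3, I[1,3], I[4,4]^4.
μ_θ-semistable layers: μ^(1)=14; μ^(2)=4; μ^(3)=-11

((0, 1, 1, 0); (4, 0, 0, 0); (0, 0, 0, 4))


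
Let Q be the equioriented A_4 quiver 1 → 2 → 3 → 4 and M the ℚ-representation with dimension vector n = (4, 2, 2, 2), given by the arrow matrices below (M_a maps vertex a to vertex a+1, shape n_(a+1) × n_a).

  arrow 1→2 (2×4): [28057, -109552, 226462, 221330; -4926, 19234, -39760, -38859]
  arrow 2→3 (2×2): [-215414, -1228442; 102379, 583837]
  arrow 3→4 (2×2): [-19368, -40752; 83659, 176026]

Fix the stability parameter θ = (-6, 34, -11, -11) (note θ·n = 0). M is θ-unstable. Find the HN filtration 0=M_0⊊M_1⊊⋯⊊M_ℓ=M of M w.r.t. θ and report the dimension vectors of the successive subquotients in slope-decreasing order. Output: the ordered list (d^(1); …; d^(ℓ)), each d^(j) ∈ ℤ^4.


Interval decomposition of M: I[1,1]^2, I[1,2], I[1,4], I[3,3], I[4,4].
HN type (ℓ=4): μ^(1)=34; μ^(2)=4; μ^(3)=-6; μ^(4)=-11

((0, 1, 0, 0); (0, 1, 1, 1); (4, 0, 0, 0); (0, 0, 1, 1))


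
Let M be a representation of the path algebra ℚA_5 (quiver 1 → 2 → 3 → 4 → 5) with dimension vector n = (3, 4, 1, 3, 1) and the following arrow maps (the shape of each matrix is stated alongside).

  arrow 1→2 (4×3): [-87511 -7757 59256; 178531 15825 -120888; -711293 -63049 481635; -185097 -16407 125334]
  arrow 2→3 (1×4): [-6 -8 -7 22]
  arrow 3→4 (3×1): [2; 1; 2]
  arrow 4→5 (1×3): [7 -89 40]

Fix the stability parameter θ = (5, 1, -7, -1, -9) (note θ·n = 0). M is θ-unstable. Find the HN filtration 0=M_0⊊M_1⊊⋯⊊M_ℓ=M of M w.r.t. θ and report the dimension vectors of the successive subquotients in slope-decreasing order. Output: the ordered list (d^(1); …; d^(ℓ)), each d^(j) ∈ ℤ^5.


Barcode: M ≅ I[1,1], I[1,2], I[1,5], I[2,2]^2, I[4,4]^2. HN layers by μ_θ (5 steps, strictly decreasing):
  μ^(1)=5; μ^(2)=3; μ^(3)=1; μ^(4)=-1; μ^(5)=-11/5

((1, 0, 0, 0, 0); (1, 1, 0, 0, 0); (0, 2, 0, 0, 0); (0, 0, 0, 2, 0); (1, 1, 1, 1, 1))


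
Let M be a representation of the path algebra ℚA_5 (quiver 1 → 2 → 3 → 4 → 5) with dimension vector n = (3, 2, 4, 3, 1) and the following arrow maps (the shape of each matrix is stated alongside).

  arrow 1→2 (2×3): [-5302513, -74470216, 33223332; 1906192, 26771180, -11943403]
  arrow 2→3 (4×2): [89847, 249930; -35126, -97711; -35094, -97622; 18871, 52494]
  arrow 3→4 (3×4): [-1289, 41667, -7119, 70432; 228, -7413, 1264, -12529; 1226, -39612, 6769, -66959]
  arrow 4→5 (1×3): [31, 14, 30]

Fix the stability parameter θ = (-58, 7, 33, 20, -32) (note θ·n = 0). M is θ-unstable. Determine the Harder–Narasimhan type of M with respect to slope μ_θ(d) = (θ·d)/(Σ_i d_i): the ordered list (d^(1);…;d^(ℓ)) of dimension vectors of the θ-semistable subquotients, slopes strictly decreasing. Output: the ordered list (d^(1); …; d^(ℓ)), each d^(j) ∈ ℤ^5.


Interval decomposition of M: I[1,1], I[1,4], I[1,5], I[3,3], I[3,4].
HN type (ℓ=4): μ^(1)=33; μ^(2)=53/2; μ^(3)=7; μ^(4)=-58

((0, 0, 1, 0, 0); (0, 0, 2, 2, 0); (0, 2, 1, 1, 1); (3, 0, 0, 0, 0))


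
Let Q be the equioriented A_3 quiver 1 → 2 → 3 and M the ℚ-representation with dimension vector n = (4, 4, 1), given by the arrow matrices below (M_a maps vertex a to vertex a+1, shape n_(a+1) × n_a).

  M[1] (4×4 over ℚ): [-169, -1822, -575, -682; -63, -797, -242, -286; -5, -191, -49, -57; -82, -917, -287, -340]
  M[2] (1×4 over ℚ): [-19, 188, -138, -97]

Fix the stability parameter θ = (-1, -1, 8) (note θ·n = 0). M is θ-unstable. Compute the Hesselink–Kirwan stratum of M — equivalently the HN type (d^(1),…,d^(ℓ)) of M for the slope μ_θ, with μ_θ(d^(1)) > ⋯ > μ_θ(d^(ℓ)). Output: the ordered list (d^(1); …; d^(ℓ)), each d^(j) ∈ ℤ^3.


Interval decomposition of M: I[1,2]^3, I[1,3].
HN type (ℓ=2): μ^(1)=8; μ^(2)=-1

((0, 0, 1); (4, 4, 0))


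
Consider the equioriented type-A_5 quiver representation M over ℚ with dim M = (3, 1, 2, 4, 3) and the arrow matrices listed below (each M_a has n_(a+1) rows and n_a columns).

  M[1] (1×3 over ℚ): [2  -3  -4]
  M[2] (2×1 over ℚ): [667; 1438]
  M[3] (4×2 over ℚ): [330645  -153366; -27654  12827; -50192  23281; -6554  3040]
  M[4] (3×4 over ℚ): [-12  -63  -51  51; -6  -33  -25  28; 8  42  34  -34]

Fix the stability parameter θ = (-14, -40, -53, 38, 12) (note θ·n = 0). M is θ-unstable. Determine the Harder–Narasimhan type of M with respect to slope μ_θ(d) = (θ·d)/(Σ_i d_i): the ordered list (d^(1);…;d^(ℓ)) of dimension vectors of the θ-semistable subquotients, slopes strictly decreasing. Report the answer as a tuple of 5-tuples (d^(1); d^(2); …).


Interval decomposition of M: I[1,1]^2, I[1,4], I[3,4], I[4,5]^2, I[5,5].
HN type (ℓ=6): μ^(1)=38; μ^(2)=25; μ^(3)=12; μ^(4)=-14; μ^(5)=-107/3; μ^(6)=-53

((0, 0, 0, 2, 0); (0, 0, 0, 2, 2); (0, 0, 0, 0, 1); (2, 0, 0, 0, 0); (1, 1, 1, 0, 0); (0, 0, 1, 0, 0))


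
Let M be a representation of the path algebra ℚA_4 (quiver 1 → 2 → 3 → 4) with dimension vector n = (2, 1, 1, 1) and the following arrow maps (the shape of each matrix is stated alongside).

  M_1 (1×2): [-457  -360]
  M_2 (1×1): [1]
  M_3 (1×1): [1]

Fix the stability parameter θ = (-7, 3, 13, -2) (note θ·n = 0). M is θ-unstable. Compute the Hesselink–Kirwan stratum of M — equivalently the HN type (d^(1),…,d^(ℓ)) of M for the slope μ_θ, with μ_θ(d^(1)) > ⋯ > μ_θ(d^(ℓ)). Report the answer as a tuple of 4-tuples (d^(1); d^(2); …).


Via rank(M_{q-1}∘⋯∘M_p): M ≅ I[1,1], I[1,4].
μ_θ-semistable layers: μ^(1)=11/2; μ^(2)=3; μ^(3)=-7

((0, 0, 1, 1); (0, 1, 0, 0); (2, 0, 0, 0))
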